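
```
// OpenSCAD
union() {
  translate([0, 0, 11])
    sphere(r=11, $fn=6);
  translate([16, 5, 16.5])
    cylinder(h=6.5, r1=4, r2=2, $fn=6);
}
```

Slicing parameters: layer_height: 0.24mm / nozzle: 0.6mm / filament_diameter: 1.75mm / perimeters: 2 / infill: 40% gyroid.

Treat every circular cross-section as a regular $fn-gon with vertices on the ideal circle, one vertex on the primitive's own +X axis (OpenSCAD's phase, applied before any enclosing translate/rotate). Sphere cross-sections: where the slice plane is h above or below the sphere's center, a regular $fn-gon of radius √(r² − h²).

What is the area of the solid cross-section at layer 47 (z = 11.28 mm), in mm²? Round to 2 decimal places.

At z = 11.28 mm: the sphere: section is a regular 6-gon, circumradius = √(r²−h²) = √(11²−0.28²) = 10.996 (area = (6/2)·10.996²·sin(360°/6) = 314.16 mm²); the cone at (16, 5) is not intersected at this z (z outside [16.5, 23]); Merging all regions: only the r=11 sphere is present, so the union is just that shape — area = 314.16 mm². Overall, the cross-section is a single solid region. Net area = 314.16 mm².

314.16 mm²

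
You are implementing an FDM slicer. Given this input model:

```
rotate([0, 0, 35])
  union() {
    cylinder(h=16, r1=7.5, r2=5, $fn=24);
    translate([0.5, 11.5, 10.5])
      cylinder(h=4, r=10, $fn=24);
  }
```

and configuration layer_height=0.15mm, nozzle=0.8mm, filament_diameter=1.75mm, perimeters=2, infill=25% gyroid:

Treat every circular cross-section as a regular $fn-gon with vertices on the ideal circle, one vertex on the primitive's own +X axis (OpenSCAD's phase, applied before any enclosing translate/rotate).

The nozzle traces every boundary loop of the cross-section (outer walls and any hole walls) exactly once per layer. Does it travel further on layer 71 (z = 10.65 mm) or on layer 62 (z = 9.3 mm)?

layer 71 (z = 10.65 mm)

Layer 71 (z = 10.65): the cone (r1=7.5→r2=5) has section circumradius 5.836 here — a regular 24-gon (perimeter = 2·24·5.836·sin(180°/24) = 36.56 mm); the cylinder at (0.5, 11.5): section is a regular 24-gon, circumradius r=10 (perimeter = 2·24·10.000·sin(180°/24) = 62.65 mm); Merging all regions: the regions partially overlap (shared area 29.65 mm²), so the edge portions inside another operand are dropped and the merged outline is re-measured after clipping — boundary = 76.51 mm; (whole slice rotated 35° about Z — lengths, areas and connectivity unchanged). So its perimeter = 76.51 mm. Layer 62 (z = 9.3): the cone (r1=7.5→r2=5) has section circumradius 6.047 here — a regular 24-gon (perimeter = 2·24·6.047·sin(180°/24) = 37.89 mm); the cylinder at (0.5, 11.5) is absent (z outside [10.5, 14.5]); Combining (union): only the cone is present, so the union is just that shape — boundary = 37.89 mm; (whole slice rotated 35° about Z — lengths, areas and connectivity unchanged). So its perimeter = 37.89 mm. Layer 71 is larger (76.51 vs 37.89 mm).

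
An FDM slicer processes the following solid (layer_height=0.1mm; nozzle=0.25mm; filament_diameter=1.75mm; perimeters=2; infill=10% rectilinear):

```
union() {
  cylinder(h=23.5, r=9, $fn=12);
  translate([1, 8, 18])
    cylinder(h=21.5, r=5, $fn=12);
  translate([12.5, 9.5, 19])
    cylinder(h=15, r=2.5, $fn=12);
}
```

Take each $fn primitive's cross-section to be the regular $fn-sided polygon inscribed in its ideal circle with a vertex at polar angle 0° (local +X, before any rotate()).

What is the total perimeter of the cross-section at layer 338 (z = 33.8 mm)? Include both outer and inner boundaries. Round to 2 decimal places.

46.59 mm

At z = 33.8 mm: the cylinder does not reach this height (z outside [0, 23.5]); the cylinder at (1, 8): section is a regular 12-gon, circumradius r=5 (perimeter = 2·12·5.000·sin(180°/12) = 31.06 mm); the cylinder at (12.5, 9.5): section is a regular 12-gon, circumradius r=2.5 (perimeter = 2·12·2.500·sin(180°/12) = 15.53 mm); Taking the union: the 2 present regions are separate (no shared area or edge), so areas and boundary lengths simply add and each stays a separate island — boundary = 46.59 mm. Overall, the cross-section has 2 separate islands. Total boundary length (outer) = 46.59 mm.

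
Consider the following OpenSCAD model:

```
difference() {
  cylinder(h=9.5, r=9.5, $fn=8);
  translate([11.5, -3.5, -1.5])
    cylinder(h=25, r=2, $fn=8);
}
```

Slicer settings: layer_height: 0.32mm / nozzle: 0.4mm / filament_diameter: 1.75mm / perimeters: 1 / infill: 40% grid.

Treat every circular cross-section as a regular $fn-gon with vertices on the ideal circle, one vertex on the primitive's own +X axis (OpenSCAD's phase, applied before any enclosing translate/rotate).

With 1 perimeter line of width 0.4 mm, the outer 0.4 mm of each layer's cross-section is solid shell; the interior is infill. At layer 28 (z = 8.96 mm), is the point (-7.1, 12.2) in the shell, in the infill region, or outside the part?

outside

At z = 8.96 mm: the cylinder: section is a regular 8-gon, circumradius r=9.5; the r=2 cylinder at (11.5, -3.5) gives a regular 8-gon of circumradius 2 (constant along its height); After the difference (first − rest): starting from the r=9.5 cylinder, the r=2 cylinder at (11.5, -3.5) misses the remaining region (no effect) — 1 connected region. Overall, the cross-section is a single solid region. The nearest boundary edge runs (-6.72, 6.72)→(0.00, 9.50); distance from the point to it = 5.21 mm. The point is not inside any of the regions above, so it lies outside the cross-section (5.21 mm from the nearest boundary).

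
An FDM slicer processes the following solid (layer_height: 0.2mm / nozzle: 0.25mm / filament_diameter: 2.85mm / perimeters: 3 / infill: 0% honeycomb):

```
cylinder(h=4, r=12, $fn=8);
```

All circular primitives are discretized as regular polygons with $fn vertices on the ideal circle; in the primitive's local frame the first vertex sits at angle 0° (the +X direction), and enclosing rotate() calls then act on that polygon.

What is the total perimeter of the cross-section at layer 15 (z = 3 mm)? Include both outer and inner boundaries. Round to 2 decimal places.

73.48 mm

At z = 3 mm: the cylinder: section is a regular 8-gon, circumradius r=12 (perimeter = 2·8·12.000·sin(180°/8) = 73.48 mm). Overall, the cross-section is a single solid region. Total boundary length (outer) = 73.48 mm.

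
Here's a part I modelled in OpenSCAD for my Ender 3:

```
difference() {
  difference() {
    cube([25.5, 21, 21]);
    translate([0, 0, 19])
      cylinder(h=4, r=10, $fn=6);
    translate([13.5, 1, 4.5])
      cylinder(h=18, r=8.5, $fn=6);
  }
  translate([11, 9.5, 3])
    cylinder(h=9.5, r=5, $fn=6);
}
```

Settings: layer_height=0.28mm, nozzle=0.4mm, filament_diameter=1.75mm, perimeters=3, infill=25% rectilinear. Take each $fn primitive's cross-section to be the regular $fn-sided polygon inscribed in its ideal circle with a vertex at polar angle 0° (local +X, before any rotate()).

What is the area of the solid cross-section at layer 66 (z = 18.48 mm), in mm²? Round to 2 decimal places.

425.22 mm²

At z = 18.48 mm: the cube (footprint 25.5×21) is included at this height (area 535.50 mm²); the cylinder does not reach this height (z outside [19, 23]); the r=8.5 cylinder at (13.5, 1) gives a regular 6-gon of circumradius 8.5 (constant along its height) (area = (6/2)·8.500²·sin(360°/6) = 187.71 mm²); After the difference (first − rest): starting from the 25.5×21 cube (535.50 mm²), the r=8.5 cylinder at (13.5, 1) partially overlaps it — only the 110.28 mm² overlap (of its 187.71 mm²) is removed, clipping the outline — area = 425.22 mm²; the cylinder at (11, 9.5) is absent (z outside [3, 12.5]); After the difference (first − rest): none of the subtracted shapes is present at this height, so the result so far is unchanged — area = 425.22 mm². Overall, the cross-section is a single solid region. Net area = 425.22 mm².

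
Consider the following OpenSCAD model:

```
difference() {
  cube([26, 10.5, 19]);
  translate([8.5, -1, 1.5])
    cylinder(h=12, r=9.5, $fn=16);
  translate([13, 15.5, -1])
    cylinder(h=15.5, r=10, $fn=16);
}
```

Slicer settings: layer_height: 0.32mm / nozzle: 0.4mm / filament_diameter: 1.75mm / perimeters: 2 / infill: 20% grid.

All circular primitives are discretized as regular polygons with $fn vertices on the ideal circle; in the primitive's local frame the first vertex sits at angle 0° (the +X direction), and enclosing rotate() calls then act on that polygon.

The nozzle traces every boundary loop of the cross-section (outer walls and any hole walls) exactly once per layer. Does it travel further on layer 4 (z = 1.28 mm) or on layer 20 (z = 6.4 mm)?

layer 4 (z = 1.28 mm)

Layer 4 (z = 1.28): the cube (footprint 26×10.5) is included at this height (perimeter 73.00 mm); the cylinder at (8.5, -1) does not reach this height (z outside [1.5, 13.5]); the cylinder at (13, 15.5): section is a regular 16-gon, circumradius r=10 (perimeter = 2·16·10.000·sin(180°/16) = 62.43 mm); Subtracting the remaining from the first: starting from the 26×10.5 cube, the r=10 cylinder at (13, 15.5) partially overlaps it — only the 58.69 mm² overlap (of its 306.15 mm²) is removed, clipping the outline — boundary = 76.68 mm. So its perimeter = 76.68 mm. Layer 20 (z = 6.4): the cube is present — its section is the full 26×10.5 rectangle (perimeter 73.00 mm); the r=9.5 cylinder at (8.5, -1) contributes a regular 16-gon of circumradius 9.5 (perimeter = 2·16·9.500·sin(180°/16) = 59.31 mm); the r=10 cylinder at (13, 15.5) gives a regular 16-gon of circumradius 10 (constant along its height) (perimeter = 2·16·10.000·sin(180°/16) = 62.43 mm); Subtracting the remaining from the first: starting from the 26×10.5 cube, the r=9.5 cylinder at (8.5, -1) partially overlaps it — only the 117.87 mm² overlap (of its 276.30 mm²) is removed, clipping the outline; the r=10 cylinder at (13, 15.5) partially overlaps it — only the 45.99 mm² overlap (of its 306.15 mm²) is removed, clipping the outline — boundary = 61.86 mm. So its perimeter = 61.86 mm. Layer 4 is larger (76.68 vs 61.86 mm).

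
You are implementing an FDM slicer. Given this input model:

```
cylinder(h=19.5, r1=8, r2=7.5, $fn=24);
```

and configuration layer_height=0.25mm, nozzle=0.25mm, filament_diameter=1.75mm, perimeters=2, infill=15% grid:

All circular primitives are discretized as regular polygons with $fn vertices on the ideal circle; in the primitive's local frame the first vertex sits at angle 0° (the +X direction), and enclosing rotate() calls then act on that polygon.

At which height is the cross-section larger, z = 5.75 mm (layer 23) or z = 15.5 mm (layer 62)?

layer 23 (z = 5.75 mm)

Layer 23 (z = 5.75): the cone (r1=8→r2=7.5) has section circumradius 7.853 here — a regular 24-gon (area = (24/2)·7.853²·sin(360°/24) = 191.51 mm²). So its area = 191.51 mm². Layer 62 (z = 15.5): the cone: at t=0.795 of its height the radius interpolates to r₁+(r₂−r₁)t = 7.603, giving a regular 24-gon of that circumradius (area = (24/2)·7.603²·sin(360°/24) = 179.51 mm²). So its area = 179.51 mm². Layer 23 is larger (191.51 vs 179.51 mm²).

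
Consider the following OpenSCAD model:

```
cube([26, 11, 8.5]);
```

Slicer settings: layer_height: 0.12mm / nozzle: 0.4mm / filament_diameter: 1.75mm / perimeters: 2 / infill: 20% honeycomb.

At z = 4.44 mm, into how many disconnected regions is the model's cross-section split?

1

At z = 4.44 mm: the cube is present — its section is the full 26×11 rectangle. The result has 1 disconnected region.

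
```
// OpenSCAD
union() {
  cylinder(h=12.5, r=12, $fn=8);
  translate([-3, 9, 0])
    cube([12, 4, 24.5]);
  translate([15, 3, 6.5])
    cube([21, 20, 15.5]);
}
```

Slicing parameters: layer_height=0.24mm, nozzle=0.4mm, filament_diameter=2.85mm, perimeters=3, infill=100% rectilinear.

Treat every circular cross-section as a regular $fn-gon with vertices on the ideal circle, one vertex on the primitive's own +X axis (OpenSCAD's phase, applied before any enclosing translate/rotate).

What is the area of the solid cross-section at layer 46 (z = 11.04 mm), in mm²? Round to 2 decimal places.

At z = 11.04 mm: the r=12 cylinder gives a regular 8-gon of circumradius 12 (constant along its height) (area = (8/2)·12.000²·sin(360°/8) = 407.29 mm²); the cube at (-3, 9) (footprint 12×4) is included at this height (area 48.00 mm²); the cube at (15, 3) (footprint 21×20) is included at this height (area 420.00 mm²); Taking the union: the regions partially overlap — summed areas 875.29 mm² minus the doubly-counted overlap 18.00 mm² gives 857.29 mm² — area = 857.29 mm². Overall, the cross-section has 2 separate islands. Net area = 857.29 mm².

857.29 mm²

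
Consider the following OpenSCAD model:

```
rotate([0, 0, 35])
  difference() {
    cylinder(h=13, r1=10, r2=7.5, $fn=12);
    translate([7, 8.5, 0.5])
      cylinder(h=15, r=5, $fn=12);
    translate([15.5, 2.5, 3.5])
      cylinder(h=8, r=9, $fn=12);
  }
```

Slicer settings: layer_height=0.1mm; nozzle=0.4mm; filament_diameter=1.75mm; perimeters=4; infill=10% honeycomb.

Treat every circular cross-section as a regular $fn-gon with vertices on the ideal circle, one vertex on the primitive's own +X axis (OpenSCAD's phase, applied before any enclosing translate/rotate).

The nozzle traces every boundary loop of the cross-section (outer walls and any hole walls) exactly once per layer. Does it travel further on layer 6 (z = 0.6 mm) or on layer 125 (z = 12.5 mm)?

Layer 6 (z = 0.6): the cone: at t=0.046 of its height the radius interpolates to r₁+(r₂−r₁)t = 9.885, giving a regular 12-gon of that circumradius (perimeter = 2·12·9.885·sin(180°/12) = 61.40 mm); the r=5 cylinder at (7, 8.5) contributes a regular 12-gon of circumradius 5 (perimeter = 2·12·5.000·sin(180°/12) = 31.06 mm); the cylinder at (15.5, 2.5) does not reach this height (z outside [3.5, 11.5]); Taking the first minus the rest: starting from the cone, the r=5 cylinder at (7, 8.5) partially overlaps it — only the 21.28 mm² overlap (of its 75.00 mm²) is removed, clipping the outline — boundary = 62.93 mm; (whole slice rotated 35° about Z — lengths, areas and connectivity unchanged). So its perimeter = 62.93 mm. Layer 125 (z = 12.5): the cone (r1=10→r2=7.5) has section circumradius 7.596 here — a regular 12-gon (perimeter = 2·12·7.596·sin(180°/12) = 47.18 mm); the cylinder at (7, 8.5): section is a regular 12-gon, circumradius r=5 (perimeter = 2·12·5.000·sin(180°/12) = 31.06 mm); the cylinder at (15.5, 2.5) does not reach this height (z outside [3.5, 11.5]); After the difference (first − rest): starting from the cone, the r=5 cylinder at (7, 8.5) partially overlaps it — only the 4.74 mm² overlap (of its 75.00 mm²) is removed, clipping the outline — boundary = 47.39 mm; (rotated 35° about Z; rotation is an isometry so areas/perimeters/island counts are preserved). So its perimeter = 47.39 mm. Layer 6 is larger (62.93 vs 47.39 mm).

layer 6 (z = 0.6 mm)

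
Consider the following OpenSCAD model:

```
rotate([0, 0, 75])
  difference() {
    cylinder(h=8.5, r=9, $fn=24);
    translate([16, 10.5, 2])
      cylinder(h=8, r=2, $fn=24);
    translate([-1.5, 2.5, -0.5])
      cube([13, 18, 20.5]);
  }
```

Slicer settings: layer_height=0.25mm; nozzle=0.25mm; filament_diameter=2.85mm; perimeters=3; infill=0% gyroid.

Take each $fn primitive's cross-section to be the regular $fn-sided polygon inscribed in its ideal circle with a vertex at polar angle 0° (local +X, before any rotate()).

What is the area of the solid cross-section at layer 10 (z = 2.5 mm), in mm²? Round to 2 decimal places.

At z = 2.5 mm: the r=9 cylinder gives a regular 24-gon of circumradius 9 (constant along its height) (area = (24/2)·9.000²·sin(360°/24) = 251.57 mm²); the cylinder at (16, 10.5): section is a regular 24-gon, circumradius r=2 (area = (24/2)·2.000²·sin(360°/24) = 12.42 mm²); the cube at (-1.5, 2.5) is present — its section is the full 13×18 rectangle (area 234.00 mm²); Taking the first minus the rest: starting from the r=9 cylinder (251.57 mm²), the r=2 cylinder at (16, 10.5) misses the remaining region (no effect); the 13×18 cube at (-1.5, 2.5) partially overlaps it — only the 50.41 mm² overlap (of its 234.00 mm²) is removed, clipping the outline — area = 201.16 mm²; (whole slice rotated 75° about Z — lengths, areas and connectivity unchanged). Overall, the cross-section is a single solid region. Net area = 201.16 mm².

201.16 mm²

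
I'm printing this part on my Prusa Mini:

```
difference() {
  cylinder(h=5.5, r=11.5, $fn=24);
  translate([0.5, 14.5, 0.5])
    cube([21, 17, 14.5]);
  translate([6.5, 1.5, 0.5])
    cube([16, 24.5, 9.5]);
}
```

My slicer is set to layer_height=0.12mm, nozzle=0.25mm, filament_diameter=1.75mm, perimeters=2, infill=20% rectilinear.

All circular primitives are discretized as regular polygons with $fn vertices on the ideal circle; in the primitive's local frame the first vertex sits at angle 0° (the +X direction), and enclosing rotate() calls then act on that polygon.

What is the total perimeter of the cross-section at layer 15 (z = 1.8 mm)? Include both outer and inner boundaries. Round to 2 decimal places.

At z = 1.8 mm: the r=11.5 cylinder gives a regular 24-gon of circumradius 11.5 (constant along its height) (perimeter = 2·24·11.500·sin(180°/24) = 72.05 mm); the cube at (0.5, 14.5) (footprint 21×17) is included at this height (perimeter 76.00 mm); the 16×24.5 cube at (6.5, 1.5) contributes its full rectangle (perimeter 81.00 mm); Subtracting the remaining from the first: starting from the r=11.5 cylinder, the 21×17 cube at (0.5, 14.5) misses the remaining region (no effect); the 16×24.5 cube at (6.5, 1.5) partially overlaps it — only the 25.22 mm² overlap (of its 392.00 mm²) is removed, clipping the outline — boundary = 75.19 mm. Overall, the cross-section is a single solid region. Total boundary length (outer) = 75.19 mm.

75.19 mm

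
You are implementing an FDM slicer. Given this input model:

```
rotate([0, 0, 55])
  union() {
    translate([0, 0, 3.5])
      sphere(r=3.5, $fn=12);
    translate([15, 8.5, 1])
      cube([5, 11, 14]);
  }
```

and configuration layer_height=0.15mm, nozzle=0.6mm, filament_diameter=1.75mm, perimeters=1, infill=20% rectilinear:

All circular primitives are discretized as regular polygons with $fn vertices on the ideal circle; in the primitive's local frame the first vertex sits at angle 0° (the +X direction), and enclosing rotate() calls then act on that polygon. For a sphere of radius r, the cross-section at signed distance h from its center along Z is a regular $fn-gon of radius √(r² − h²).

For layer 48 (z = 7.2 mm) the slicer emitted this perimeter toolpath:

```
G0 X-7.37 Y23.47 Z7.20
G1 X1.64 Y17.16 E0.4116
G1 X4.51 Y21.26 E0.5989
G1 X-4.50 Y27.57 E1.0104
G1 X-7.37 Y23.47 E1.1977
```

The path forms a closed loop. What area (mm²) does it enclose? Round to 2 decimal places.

Apply the shoelace formula to the sequence of (X, Y) vertices; enclosed area = 55.05 mm².

55.05 mm²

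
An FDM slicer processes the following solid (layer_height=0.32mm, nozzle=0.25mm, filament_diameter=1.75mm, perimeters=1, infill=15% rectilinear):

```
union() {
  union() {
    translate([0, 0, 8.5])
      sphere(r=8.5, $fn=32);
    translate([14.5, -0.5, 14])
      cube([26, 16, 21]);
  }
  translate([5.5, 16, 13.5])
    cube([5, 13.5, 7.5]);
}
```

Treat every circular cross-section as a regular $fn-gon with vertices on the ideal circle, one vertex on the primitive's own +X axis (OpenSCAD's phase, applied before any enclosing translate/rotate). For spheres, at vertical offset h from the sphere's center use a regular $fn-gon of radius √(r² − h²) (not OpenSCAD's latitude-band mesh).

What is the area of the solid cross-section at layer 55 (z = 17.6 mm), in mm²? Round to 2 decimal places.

483.50 mm²

At z = 17.6 mm: the sphere is absent (|z−center|=9.100 > r=8.5); the 26×16 cube at (14.5, -0.5) contributes its full rectangle (area 416.00 mm²); Taking the union: only the 26×16 cube at (14.5, -0.5) is present, so the union is just that shape — area = 416.00 mm²; the cube at (5.5, 16) is present — its section is the full 5×13.5 rectangle (area 67.50 mm²); Merging all regions: the 2 present regions are separate (no shared area or edge), so areas and boundary lengths simply add and each stays a separate island — area = 483.50 mm². Overall, the cross-section has 2 separate islands. Net area = 483.50 mm².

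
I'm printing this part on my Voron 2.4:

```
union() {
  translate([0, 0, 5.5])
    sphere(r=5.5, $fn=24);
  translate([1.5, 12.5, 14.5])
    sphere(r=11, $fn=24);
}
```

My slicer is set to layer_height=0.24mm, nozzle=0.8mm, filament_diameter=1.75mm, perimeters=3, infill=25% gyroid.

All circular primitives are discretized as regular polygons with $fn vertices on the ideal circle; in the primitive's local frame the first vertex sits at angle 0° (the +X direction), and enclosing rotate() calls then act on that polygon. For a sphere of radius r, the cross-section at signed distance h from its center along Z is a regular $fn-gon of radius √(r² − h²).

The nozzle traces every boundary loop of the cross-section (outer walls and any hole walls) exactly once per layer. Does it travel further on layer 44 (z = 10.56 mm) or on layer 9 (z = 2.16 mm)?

layer 44 (z = 10.56 mm)

Layer 44 (z = 10.56): the sphere: section is a regular 24-gon, circumradius = √(r²−h²) = √(5.5²−5.06²) = 2.156 (perimeter = 2·24·2.156·sin(180°/24) = 13.51 mm); the r=11 sphere at (1.5, 12.5) slices to a regular 24-gon of circumradius 10.270 (√(r²−h²) with h=3.94 from center) (perimeter = 2·24·10.270·sin(180°/24) = 64.35 mm); Combining (union): the 2 present regions are separate (no shared area or edge), so areas and boundary lengths simply add and each stays a separate island — boundary = 77.85 mm. So its perimeter = 77.85 mm. Layer 9 (z = 2.16): the r=5.5 sphere contributes a regular 24-gon of circumradius √(5.5²−3.34²) = 4.370 (perimeter = 2·24·4.370·sin(180°/24) = 27.38 mm); the sphere at (1.5, 12.5) is absent (|z−center|=12.340 > r=11); Merging all regions: only the r=5.5 sphere is present, so the union is just that shape — boundary = 27.38 mm. So its perimeter = 27.38 mm. Layer 44 is larger (77.85 vs 27.38 mm).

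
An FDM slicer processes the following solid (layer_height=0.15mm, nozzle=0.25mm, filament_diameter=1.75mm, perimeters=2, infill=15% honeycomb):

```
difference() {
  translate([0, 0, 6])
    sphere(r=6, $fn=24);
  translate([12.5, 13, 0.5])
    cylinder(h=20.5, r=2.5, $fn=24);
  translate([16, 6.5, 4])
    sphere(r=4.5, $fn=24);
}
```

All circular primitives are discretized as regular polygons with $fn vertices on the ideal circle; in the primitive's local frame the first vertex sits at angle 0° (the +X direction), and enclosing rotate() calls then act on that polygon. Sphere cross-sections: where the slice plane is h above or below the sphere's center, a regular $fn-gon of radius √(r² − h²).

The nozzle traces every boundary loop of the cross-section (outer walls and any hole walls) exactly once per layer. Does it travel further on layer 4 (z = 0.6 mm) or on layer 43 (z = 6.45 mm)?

layer 43 (z = 6.45 mm)

Layer 4 (z = 0.6): the r=6 sphere slices to a regular 24-gon of circumradius 2.615 (√(r²−h²) with h=5.4 from center) (perimeter = 2·24·2.615·sin(180°/24) = 16.39 mm); the cylinder at (12.5, 13): section is a regular 24-gon, circumradius r=2.5 (perimeter = 2·24·2.500·sin(180°/24) = 15.66 mm); the sphere at (16, 6.5): section is a regular 24-gon, circumradius = √(r²−h²) = √(4.5²−3.4²) = 2.948 (perimeter = 2·24·2.948·sin(180°/24) = 18.47 mm); Taking the first minus the rest: starting from the r=6 sphere, the r=2.5 cylinder at (12.5, 13) misses the remaining region (no effect); the r=4.5 sphere at (16, 6.5) misses the remaining region (no effect) — boundary = 16.39 mm. So its perimeter = 16.39 mm. Layer 43 (z = 6.45): the r=6 sphere contributes a regular 24-gon of circumradius √(6²−0.45²) = 5.983 (perimeter = 2·24·5.983·sin(180°/24) = 37.49 mm); the r=2.5 cylinder at (12.5, 13) contributes a regular 24-gon of circumradius 2.5 (perimeter = 2·24·2.500·sin(180°/24) = 15.66 mm); the r=4.5 sphere at (16, 6.5) contributes a regular 24-gon of circumradius √(4.5²−2.45²) = 3.775 (perimeter = 2·24·3.775·sin(180°/24) = 23.65 mm); Subtracting the remaining from the first: starting from the r=6 sphere, the r=2.5 cylinder at (12.5, 13) misses the remaining region (no effect); the r=4.5 sphere at (16, 6.5) misses the remaining region (no effect) — boundary = 37.49 mm. So its perimeter = 37.49 mm. Layer 43 is larger (37.49 vs 16.39 mm).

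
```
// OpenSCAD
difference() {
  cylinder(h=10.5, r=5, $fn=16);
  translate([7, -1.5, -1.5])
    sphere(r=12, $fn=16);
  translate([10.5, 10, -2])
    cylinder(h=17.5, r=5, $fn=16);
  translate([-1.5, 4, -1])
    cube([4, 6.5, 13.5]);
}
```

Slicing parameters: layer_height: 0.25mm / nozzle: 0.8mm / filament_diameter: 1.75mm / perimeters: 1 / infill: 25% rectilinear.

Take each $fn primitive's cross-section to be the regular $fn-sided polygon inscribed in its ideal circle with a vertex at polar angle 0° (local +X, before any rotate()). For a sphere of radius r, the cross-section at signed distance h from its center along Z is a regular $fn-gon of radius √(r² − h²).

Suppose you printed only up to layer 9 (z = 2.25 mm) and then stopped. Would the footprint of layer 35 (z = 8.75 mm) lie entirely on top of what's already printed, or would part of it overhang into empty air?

Compare the two slices. At z = 2.25: the r=5 cylinder contributes a regular 16-gon of circumradius 5 (area = (16/2)·5.000²·sin(360°/16) = 76.54 mm²); the sphere at (7, -1.5): section is a regular 16-gon, circumradius = √(r²−h²) = √(12²−3.75²) = 11.399 (area = (16/2)·11.399²·sin(360°/16) = 397.80 mm²); the cylinder at (10.5, 10): section is a regular 16-gon, circumradius r=5 (area = (16/2)·5.000²·sin(360°/16) = 76.54 mm²); the 4×6.5 cube at (-1.5, 4) contributes its full rectangle (area 26.00 mm²); After the difference (first − rest): starting from the r=5 cylinder (76.54 mm²), the r=12 sphere at (7, -1.5) partially overlaps it — only the 72.62 mm² overlap (of its 397.80 mm²) is removed, clipping the outline; the r=5 cylinder at (10.5, 10) misses the remaining region (no effect); the 4×6.5 cube at (-1.5, 4) misses the remaining region (no effect) — area = 3.92 mm². At z = 8.75: the r=5 cylinder gives a regular 16-gon of circumradius 5 (constant along its height) (area = (16/2)·5.000²·sin(360°/16) = 76.54 mm²); the r=12 sphere at (7, -1.5) slices to a regular 16-gon of circumradius 6.240 (√(r²−h²) with h=10.25 from center) (area = (16/2)·6.240²·sin(360°/16) = 119.21 mm²); the r=5 cylinder at (10.5, 10) gives a regular 16-gon of circumradius 5 (constant along its height) (area = (16/2)·5.000²·sin(360°/16) = 76.54 mm²); the cube at (-1.5, 4) is present — its section is the full 4×6.5 rectangle (area 26.00 mm²); After the difference (first − rest): starting from the r=5 cylinder (76.54 mm²), the r=12 sphere at (7, -1.5) partially overlaps it — only the 22.97 mm² overlap (of its 119.21 mm²) is removed, clipping the outline; the r=5 cylinder at (10.5, 10) misses the remaining region (no effect); the 4×6.5 cube at (-1.5, 4) partially overlaps it — only the 3.07 mm² overlap (of its 26.00 mm²) is removed, clipping the outline — area = 50.49 mm². Checking containment: at z = 8.75 the cross-section extends beyond the z = 2.25 cross-section by about 46.57 mm².

part overhangs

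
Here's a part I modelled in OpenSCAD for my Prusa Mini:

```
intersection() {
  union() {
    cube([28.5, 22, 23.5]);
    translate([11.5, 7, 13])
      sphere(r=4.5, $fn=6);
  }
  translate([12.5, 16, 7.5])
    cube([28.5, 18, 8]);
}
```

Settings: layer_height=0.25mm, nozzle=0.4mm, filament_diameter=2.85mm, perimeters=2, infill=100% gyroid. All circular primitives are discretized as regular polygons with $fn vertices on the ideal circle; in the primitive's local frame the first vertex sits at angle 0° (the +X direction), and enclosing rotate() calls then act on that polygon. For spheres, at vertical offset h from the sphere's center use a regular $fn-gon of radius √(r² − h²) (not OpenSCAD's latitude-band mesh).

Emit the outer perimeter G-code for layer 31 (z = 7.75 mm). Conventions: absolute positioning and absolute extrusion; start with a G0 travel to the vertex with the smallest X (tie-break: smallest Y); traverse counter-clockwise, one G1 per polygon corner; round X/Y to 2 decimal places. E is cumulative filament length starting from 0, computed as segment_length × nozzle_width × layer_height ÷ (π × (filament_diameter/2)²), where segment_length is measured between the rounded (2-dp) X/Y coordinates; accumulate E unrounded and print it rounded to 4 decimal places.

At z = 7.75 mm: the 28.5×22 cube contributes its full rectangle; the sphere at (11.5, 7) does not reach this height (|z−center|=5.250 > r=4.5); Merging all regions: only the 28.5×22 cube is present, so the union is just that shape — 1 connected region; the 28.5×18 cube at (12.5, 16) contributes its full rectangle; Taking the intersection: the 28.5×18 cube at (12.5, 16) partially overlaps the result so far; clipping to the common part keeps 96.00 mm² — 1 connected region. The outline is a single polygon with 4 vertices. Extrusion per mm of travel: 0.4 × 0.25 / (π × 1.425²) = 0.015675. Accumulating E over each segment gives final E = 0.6897.

G0 X12.50 Y16.00 Z7.75
G1 X28.50 Y16.00 E0.2508
G1 X28.50 Y22.00 E0.3449
G1 X12.50 Y22.00 E0.5957
G1 X12.50 Y16.00 E0.6897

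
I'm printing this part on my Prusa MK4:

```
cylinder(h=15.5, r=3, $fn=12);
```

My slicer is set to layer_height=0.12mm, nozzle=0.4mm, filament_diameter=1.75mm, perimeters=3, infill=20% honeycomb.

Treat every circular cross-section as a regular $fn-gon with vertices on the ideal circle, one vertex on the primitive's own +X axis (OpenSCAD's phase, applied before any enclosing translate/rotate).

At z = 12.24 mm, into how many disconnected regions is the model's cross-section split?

1

At z = 12.24 mm: the r=3 cylinder contributes a regular 12-gon of circumradius 3. The result has 1 disconnected region.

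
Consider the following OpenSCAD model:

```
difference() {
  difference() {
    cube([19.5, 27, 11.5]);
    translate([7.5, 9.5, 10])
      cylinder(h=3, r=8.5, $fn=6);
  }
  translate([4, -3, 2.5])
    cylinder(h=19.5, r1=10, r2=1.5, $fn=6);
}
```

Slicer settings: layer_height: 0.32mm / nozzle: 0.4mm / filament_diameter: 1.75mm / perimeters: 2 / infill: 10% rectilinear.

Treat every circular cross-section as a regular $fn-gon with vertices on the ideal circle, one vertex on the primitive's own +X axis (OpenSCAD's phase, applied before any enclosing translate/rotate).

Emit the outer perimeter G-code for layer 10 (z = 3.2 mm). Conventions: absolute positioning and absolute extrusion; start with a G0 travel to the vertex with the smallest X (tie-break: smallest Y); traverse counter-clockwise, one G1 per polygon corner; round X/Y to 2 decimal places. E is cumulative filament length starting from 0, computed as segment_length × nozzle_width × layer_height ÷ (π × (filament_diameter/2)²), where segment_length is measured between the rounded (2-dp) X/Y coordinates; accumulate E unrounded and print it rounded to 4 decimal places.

At z = 3.2 mm: the cube (footprint 19.5×27) is included at this height; the cylinder at (7.5, 9.5) is not intersected at this z (z outside [10, 13]); Taking the first minus the rest: none of the subtracted shapes is present at this height, so the 19.5×27 cube is unchanged — 1 connected region; the cone at (4, -3) contributes a regular 6-gon of circumradius 9.695 (interpolated between r1=10 and r2=1.5 at t=0.036); Subtracting the remaining from the first: starting from the result so far, the cone at (4, -3) partially overlaps it — only the 56.15 mm² overlap (of its 244.19 mm²) is removed, clipping the outline — 1 connected region. The outline is a single polygon with 6 vertices. Extrusion per mm of travel: 0.4 × 0.32 / (π × 0.875²) = 0.053216. Accumulating E over each segment gives final E = 4.8279.

G0 X0.00 Y5.40 Z3.20
G1 X8.85 Y5.40 E0.4710
G1 X11.96 Y0.00 E0.8026
G1 X19.50 Y0.00 E1.2038
G1 X19.50 Y27.00 E2.6407
G1 X0.00 Y27.00 E3.6784
G1 X0.00 Y5.40 E4.8279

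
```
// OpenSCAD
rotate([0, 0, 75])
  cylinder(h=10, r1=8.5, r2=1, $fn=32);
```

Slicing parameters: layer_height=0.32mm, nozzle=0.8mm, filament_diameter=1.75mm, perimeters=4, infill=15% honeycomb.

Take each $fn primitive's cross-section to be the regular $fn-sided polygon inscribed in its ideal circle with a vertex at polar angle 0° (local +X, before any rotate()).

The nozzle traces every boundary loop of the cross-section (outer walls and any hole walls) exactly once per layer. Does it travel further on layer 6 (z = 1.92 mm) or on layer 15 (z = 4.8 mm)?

layer 6 (z = 1.92 mm)

Layer 6 (z = 1.92): the cone: at t=0.192 of its height the radius interpolates to r₁+(r₂−r₁)t = 7.060, giving a regular 32-gon of that circumradius (perimeter = 2·32·7.060·sin(180°/32) = 44.29 mm); (whole slice rotated 75° about Z — lengths, areas and connectivity unchanged). So its perimeter = 44.29 mm. Layer 15 (z = 4.8): the cone (r1=8.5→r2=1) has section circumradius 4.900 here — a regular 32-gon (perimeter = 2·32·4.900·sin(180°/32) = 30.74 mm); (rotated 75° about Z; rotation is an isometry so areas/perimeters/island counts are preserved). So its perimeter = 30.74 mm. Layer 6 is larger (44.29 vs 30.74 mm).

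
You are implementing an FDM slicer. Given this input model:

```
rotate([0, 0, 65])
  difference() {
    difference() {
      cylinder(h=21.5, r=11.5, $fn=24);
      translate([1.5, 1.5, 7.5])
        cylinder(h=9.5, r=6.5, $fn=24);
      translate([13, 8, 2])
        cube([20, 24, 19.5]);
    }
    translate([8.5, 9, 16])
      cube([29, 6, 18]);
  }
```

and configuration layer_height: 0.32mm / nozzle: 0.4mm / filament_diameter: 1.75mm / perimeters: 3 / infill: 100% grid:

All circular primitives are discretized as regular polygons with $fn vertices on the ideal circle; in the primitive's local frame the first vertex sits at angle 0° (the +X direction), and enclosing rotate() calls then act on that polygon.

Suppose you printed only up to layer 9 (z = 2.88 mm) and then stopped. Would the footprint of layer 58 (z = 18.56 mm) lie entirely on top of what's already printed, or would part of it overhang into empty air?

entirely on top

Compare the two slices. At z = 2.88: the cylinder: section is a regular 24-gon, circumradius r=11.5 (area = (24/2)·11.500²·sin(360°/24) = 410.75 mm²); the cylinder at (1.5, 1.5) does not reach this height (z outside [7.5, 17]); the 20×24 cube at (13, 8) contributes its full rectangle (area 480.00 mm²); Subtracting the remaining from the first: starting from the r=11.5 cylinder (410.75 mm²), the 20×24 cube at (13, 8) misses the remaining region (no effect) — area = 410.75 mm²; the cube at (8.5, 9) does not reach this height (z outside [16, 34]); After the difference (first − rest): none of the subtracted shapes is present at this height, so the result so far is unchanged — area = 410.75 mm²; (whole slice rotated 65° about Z — lengths, areas and connectivity unchanged). At z = 18.56: the cylinder: section is a regular 24-gon, circumradius r=11.5 (area = (24/2)·11.500²·sin(360°/24) = 410.75 mm²); the cylinder at (1.5, 1.5) is absent (z outside [7.5, 17]); the cube at (13, 8) is present — its section is the full 20×24 rectangle (area 480.00 mm²); After the difference (first − rest): starting from the r=11.5 cylinder (410.75 mm²), the 20×24 cube at (13, 8) misses the remaining region (no effect) — area = 410.75 mm²; the 29×6 cube at (8.5, 9) contributes its full rectangle (area 174.00 mm²); Subtracting the remaining from the first: starting from that combined region (410.75 mm²), the 29×6 cube at (8.5, 9) misses the remaining region (no effect) — area = 410.75 mm²; (rotated 65° about Z; rotation is an isometry so areas/perimeters/island counts are preserved). Checking containment: the cross-section at z = 18.56 is a subset of the cross-section at z = 2.88.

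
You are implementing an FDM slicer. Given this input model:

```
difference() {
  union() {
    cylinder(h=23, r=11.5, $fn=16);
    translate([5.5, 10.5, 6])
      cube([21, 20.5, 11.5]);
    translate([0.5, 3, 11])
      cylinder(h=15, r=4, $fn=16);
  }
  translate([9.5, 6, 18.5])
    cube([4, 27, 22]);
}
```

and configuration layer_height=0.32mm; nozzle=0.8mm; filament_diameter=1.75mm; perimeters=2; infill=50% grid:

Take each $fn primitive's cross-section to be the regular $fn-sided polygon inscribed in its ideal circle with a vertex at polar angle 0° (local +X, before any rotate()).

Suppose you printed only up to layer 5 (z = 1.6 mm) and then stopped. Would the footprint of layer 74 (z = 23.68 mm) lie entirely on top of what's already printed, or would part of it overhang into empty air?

entirely on top

Compare the two slices. At z = 1.6: the r=11.5 cylinder contributes a regular 16-gon of circumradius 11.5 (area = (16/2)·11.500²·sin(360°/16) = 404.88 mm²); the cube at (5.5, 10.5) is absent (z outside [6, 17.5]); the cylinder at (0.5, 3) does not reach this height (z outside [11, 26]); Merging all regions: only the r=11.5 cylinder is present, so the union is just that shape — area = 404.88 mm²; the cube at (9.5, 6) is absent (z outside [18.5, 40.5]); Subtracting the remaining from the first: none of the subtracted shapes is present at this height, so the result so far is unchanged — area = 404.88 mm². At z = 23.68: the cylinder does not reach this height (z outside [0, 23]); the cube at (5.5, 10.5) does not reach this height (z outside [6, 17.5]); the cylinder at (0.5, 3): section is a regular 16-gon, circumradius r=4 (area = (16/2)·4.000²·sin(360°/16) = 48.98 mm²); Combining (union): only the r=4 cylinder at (0.5, 3) is present, so the union is just that shape — area = 48.98 mm²; the 4×27 cube at (9.5, 6) contributes its full rectangle (area 108.00 mm²); After the difference (first − rest): starting from the result so far (48.98 mm²), the 4×27 cube at (9.5, 6) misses the remaining region (no effect) — area = 48.98 mm². Checking containment: the cross-section at z = 23.68 is a subset of the cross-section at z = 1.6.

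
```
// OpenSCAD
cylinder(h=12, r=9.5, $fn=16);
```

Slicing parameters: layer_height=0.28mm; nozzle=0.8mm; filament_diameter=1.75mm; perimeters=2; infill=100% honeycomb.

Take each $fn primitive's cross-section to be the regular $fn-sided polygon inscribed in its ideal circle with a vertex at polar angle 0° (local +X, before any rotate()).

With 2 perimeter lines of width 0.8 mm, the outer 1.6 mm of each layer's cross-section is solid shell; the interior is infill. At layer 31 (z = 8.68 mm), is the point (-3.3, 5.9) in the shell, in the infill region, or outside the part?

At z = 8.68 mm: the cylinder: section is a regular 16-gon, circumradius r=9.5. Overall, the cross-section is a single solid region. The nearest boundary edge runs (-3.64, 8.78)→(-6.72, 6.72); distance from the point to it = 2.58 mm. The point is inside the cross-section and 2.58 mm from the nearest boundary — more than the 1.6 mm shell width (2 × 0.8), so it's in the infill interior.

infill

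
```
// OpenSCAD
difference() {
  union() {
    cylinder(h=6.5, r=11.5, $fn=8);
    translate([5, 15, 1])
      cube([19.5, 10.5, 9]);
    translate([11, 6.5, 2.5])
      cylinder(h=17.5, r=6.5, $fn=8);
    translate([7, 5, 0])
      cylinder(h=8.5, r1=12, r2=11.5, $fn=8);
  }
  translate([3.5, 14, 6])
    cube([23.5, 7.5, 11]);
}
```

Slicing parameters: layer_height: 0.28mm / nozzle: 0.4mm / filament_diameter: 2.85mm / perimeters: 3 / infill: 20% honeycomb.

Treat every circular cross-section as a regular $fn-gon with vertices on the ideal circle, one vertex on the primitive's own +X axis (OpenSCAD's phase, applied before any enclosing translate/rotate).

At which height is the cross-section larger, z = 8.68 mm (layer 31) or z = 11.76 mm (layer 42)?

layer 31 (z = 8.68 mm)

Layer 31 (z = 8.68): the cylinder is absent (z outside [0, 6.5]); the cube at (5, 15) (footprint 19.5×10.5) is included at this height (area 204.75 mm²); the cylinder at (11, 6.5): section is a regular 8-gon, circumradius r=6.5 (area = (8/2)·6.500²·sin(360°/8) = 119.50 mm²); the cone at (7, 5) is not intersected at this z (z outside [0, 8.5]); Merging all regions: the 2 present regions are separate (no shared area or edge), so areas and boundary lengths simply add and each stays a separate island — area = 324.25 mm²; the 23.5×7.5 cube at (3.5, 14) contributes its full rectangle (area 176.25 mm²); After the difference (first − rest): starting from that combined region (324.25 mm²), the 23.5×7.5 cube at (3.5, 14) partially overlaps it — only the 126.75 mm² overlap (of its 176.25 mm²) is removed, clipping the outline — area = 197.50 mm². So its area = 197.50 mm². Layer 42 (z = 11.76): the cylinder does not reach this height (z outside [0, 6.5]); the cube at (5, 15) does not reach this height (z outside [1, 10]); the r=6.5 cylinder at (11, 6.5) gives a regular 8-gon of circumradius 6.5 (constant along its height) (area = (8/2)·6.500²·sin(360°/8) = 119.50 mm²); the cone at (7, 5) is not intersected at this z (z outside [0, 8.5]); Combining (union): only the r=6.5 cylinder at (11, 6.5) is present, so the union is just that shape — area = 119.50 mm²; the cube at (3.5, 14) is present — its section is the full 23.5×7.5 rectangle (area 176.25 mm²); Subtracting the remaining from the first: starting from the result so far (119.50 mm²), the 23.5×7.5 cube at (3.5, 14) misses the remaining region (no effect) — area = 119.50 mm². So its area = 119.50 mm². Layer 31 is larger (197.50 vs 119.50 mm²).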